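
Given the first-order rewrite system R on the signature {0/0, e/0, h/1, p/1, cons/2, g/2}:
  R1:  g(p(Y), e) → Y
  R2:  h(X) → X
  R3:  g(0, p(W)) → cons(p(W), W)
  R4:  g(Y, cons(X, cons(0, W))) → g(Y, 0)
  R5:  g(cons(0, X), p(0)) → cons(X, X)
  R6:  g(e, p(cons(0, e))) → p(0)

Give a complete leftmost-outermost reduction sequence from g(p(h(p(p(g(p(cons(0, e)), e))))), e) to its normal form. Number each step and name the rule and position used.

p(p(cons(0, e)))

1. g(p(h(p(p(g(p(cons(0, e)), e))))), e)  →  h(p(p(g(p(cons(0, e)), e))))   [R1 at ε]
2. h(p(p(g(p(cons(0, e)), e))))  →  p(p(g(p(cons(0, e)), e)))   [R2 at ε]
3. p(p(g(p(cons(0, e)), e)))  →  p(p(cons(0, e)))   [R1 at 1.1]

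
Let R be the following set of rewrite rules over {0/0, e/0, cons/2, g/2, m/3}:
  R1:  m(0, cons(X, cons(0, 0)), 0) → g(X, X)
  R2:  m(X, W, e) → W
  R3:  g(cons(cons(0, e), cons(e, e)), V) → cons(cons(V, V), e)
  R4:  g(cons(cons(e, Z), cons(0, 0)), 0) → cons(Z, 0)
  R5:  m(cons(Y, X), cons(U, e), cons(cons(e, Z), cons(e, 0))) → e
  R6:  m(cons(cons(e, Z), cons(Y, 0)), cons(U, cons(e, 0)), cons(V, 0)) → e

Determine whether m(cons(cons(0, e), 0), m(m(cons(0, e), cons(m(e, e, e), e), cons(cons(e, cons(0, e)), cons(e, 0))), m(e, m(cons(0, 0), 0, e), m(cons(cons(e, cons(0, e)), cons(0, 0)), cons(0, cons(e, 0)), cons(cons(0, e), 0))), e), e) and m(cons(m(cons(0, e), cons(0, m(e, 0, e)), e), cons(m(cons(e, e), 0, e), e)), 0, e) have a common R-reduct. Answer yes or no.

yes — NF(t₁) = 0, NF(t₂) = 0

Reduce t₁ = m(cons(cons(0, e), 0), m(m(cons(0, e), cons(m(e, e, e), e), cons(cons(e, cons(0, e)), cons(e, 0))), m(e, m(cons(0, 0), 0, e), m(cons(cons(e, cons(0, e)), cons(0, 0)), cons(0, cons(e, 0)), cons(cons(0, e), 0))), e), e):
1. m(cons(cons(0, e), 0), m(m(cons(0, e), cons(m(e, e, e), e), cons(cons(e, cons(0, e)), cons(e, 0))), m(e, m(cons(0, 0), 0, e), m(cons(cons(e, cons(0, e)), cons(0, 0)), cons(0, cons(e, 0)), cons(cons(0, e), 0))), e), e)  →  m(m(cons(0, e), cons(m(e, e, e), e), cons(cons(e, cons(0, e)), cons(e, 0))), m(e, m(cons(0, 0), 0, e), m(cons(cons(e, cons(0, e)), cons(0, 0)), cons(0, cons(e, 0)), cons(cons(0, e), 0))), e)   [R2 at ε]
2. m(m(cons(0, e), cons(m(e, e, e), e), cons(cons(e, cons(0, e)), cons(e, 0))), m(e, m(cons(0, 0), 0, e), m(cons(cons(e, cons(0, e)), cons(0, 0)), cons(0, cons(e, 0)), cons(cons(0, e), 0))), e)  →  m(e, m(cons(0, 0), 0, e), m(cons(cons(e, cons(0, e)), cons(0, 0)), cons(0, cons(e, 0)), cons(cons(0, e), 0)))   [R2 at ε]
3. m(e, m(cons(0, 0), 0, e), m(cons(cons(e, cons(0, e)), cons(0, 0)), cons(0, cons(e, 0)), cons(cons(0, e), 0)))  →  m(e, 0, m(cons(cons(e, cons(0, e)), cons(0, 0)), cons(0, cons(e, 0)), cons(cons(0, e), 0)))   [R2 at 2]
4. m(e, 0, m(cons(cons(e, cons(0, e)), cons(0, 0)), cons(0, cons(e, 0)), cons(cons(0, e), 0)))  →  m(e, 0, e)   [R6 at 3]
5. m(e, 0, e)  →  0   [R2 at ε]

Reduce t₂ = m(cons(m(cons(0, e), cons(0, m(e, 0, e)), e), cons(m(cons(e, e), 0, e), e)), 0, e):
1. m(cons(m(cons(0, e), cons(0, m(e, 0, e)), e), cons(m(cons(e, e), 0, e), e)), 0, e)  →  0   [R2 at ε]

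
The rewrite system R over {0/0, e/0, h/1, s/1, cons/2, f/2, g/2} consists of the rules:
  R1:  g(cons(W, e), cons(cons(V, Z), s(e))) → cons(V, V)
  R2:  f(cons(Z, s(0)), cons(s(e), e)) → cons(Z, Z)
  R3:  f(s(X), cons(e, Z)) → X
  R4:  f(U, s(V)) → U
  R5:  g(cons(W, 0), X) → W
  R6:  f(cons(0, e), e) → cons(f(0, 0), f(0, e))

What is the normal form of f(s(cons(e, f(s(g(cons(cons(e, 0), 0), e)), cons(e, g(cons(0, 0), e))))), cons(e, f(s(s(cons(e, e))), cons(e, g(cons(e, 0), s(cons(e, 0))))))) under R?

1. f(s(cons(e, f(s(g(cons(cons(e, 0), 0), e)), cons(e, g(cons(0, 0), e))))), cons(e, f(s(s(cons(e, e))), cons(e, g(cons(e, 0), s(cons(e, 0)))))))  →  cons(e, f(s(g(cons(cons(e, 0), 0), e)), cons(e, g(cons(0, 0), e))))   [R3 at ε]
2. cons(e, f(s(g(cons(cons(e, 0), 0), e)), cons(e, g(cons(0, 0), e))))  →  cons(e, g(cons(cons(e, 0), 0), e))   [R3 at 2]
3. cons(e, g(cons(cons(e, 0), 0), e))  →  cons(e, cons(e, 0))   [R5 at 2]

cons(e, cons(e, 0))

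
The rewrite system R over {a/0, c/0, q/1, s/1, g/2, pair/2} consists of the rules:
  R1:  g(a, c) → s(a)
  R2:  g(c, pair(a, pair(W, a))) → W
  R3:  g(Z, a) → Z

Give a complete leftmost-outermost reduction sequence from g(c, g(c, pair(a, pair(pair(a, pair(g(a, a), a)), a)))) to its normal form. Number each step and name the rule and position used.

a

1. g(c, g(c, pair(a, pair(pair(a, pair(g(a, a), a)), a))))  →  g(c, pair(a, pair(g(a, a), a)))   [R2 at 2]
2. g(c, pair(a, pair(g(a, a), a)))  →  g(a, a)   [R2 at ε]
3. g(a, a)  →  a   [R3 at ε]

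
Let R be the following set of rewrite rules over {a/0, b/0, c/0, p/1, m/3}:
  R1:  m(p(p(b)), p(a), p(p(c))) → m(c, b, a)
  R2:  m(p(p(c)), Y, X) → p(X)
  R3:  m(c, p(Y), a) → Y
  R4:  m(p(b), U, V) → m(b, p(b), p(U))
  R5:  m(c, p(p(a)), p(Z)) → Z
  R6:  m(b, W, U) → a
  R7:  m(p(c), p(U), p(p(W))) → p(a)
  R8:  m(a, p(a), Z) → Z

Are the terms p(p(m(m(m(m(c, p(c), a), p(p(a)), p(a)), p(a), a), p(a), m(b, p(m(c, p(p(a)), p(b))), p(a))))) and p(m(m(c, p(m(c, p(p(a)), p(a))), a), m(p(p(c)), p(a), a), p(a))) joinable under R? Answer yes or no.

Reduce t₁ = p(p(m(m(m(m(c, p(c), a), p(p(a)), p(a)), p(a), a), p(a), m(b, p(m(c, p(p(a)), p(b))), p(a))))):
1. p(p(m(m(m(m(c, p(c), a), p(p(a)), p(a)), p(a), a), p(a), m(b, p(m(c, p(p(a)), p(b))), p(a)))))  →  p(p(m(m(m(c, p(p(a)), p(a)), p(a), a), p(a), m(b, p(m(c, p(p(a)), p(b))), p(a)))))   [R3 at 1.1.1.1.1]
2. p(p(m(m(m(c, p(p(a)), p(a)), p(a), a), p(a), m(b, p(m(c, p(p(a)), p(b))), p(a)))))  →  p(p(m(m(a, p(a), a), p(a), m(b, p(m(c, p(p(a)), p(b))), p(a)))))   [R5 at 1.1.1.1]
3. p(p(m(m(a, p(a), a), p(a), m(b, p(m(c, p(p(a)), p(b))), p(a)))))  →  p(p(m(a, p(a), m(b, p(m(c, p(p(a)), p(b))), p(a)))))   [R8 at 1.1.1]
4. p(p(m(a, p(a), m(b, p(m(c, p(p(a)), p(b))), p(a)))))  →  p(p(m(b, p(m(c, p(p(a)), p(b))), p(a))))   [R8 at 1.1]
5. p(p(m(b, p(m(c, p(p(a)), p(b))), p(a))))  →  p(p(a))   [R6 at 1.1]

Reduce t₂ = p(m(m(c, p(m(c, p(p(a)), p(a))), a), m(p(p(c)), p(a), a), p(a))):
1. p(m(m(c, p(m(c, p(p(a)), p(a))), a), m(p(p(c)), p(a), a), p(a)))  →  p(m(m(c, p(p(a)), p(a)), m(p(p(c)), p(a), a), p(a)))   [R3 at 1.1]
2. p(m(m(c, p(p(a)), p(a)), m(p(p(c)), p(a), a), p(a)))  →  p(m(a, m(p(p(c)), p(a), a), p(a)))   [R5 at 1.1]
3. p(m(a, m(p(p(c)), p(a), a), p(a)))  →  p(m(a, p(a), p(a)))   [R2 at 1.2]
4. p(m(a, p(a), p(a)))  →  p(p(a))   [R8 at 1]

yes — NF(t₁) = p(p(a)), NF(t₂) = p(p(a))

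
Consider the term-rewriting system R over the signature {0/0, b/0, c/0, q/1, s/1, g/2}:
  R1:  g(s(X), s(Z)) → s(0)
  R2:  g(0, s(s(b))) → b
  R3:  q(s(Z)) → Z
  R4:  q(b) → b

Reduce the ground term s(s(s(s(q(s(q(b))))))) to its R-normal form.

1. s(s(s(s(q(s(q(b)))))))  →  s(s(s(s(q(b)))))   [R3 at 1.1.1.1]
2. s(s(s(s(q(b)))))  →  s(s(s(s(b))))   [R4 at 1.1.1.1]

s(s(s(s(b))))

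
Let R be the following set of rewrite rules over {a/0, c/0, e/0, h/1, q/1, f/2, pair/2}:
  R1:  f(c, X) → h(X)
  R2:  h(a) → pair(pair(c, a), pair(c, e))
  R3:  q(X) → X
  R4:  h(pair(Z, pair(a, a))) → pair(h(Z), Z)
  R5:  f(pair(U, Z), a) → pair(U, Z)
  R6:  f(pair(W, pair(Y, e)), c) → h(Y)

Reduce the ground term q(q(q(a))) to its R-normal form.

1. q(q(q(a)))  →  q(q(a))   [R3 at ε]
2. q(q(a))  →  q(a)   [R3 at ε]
3. q(a)  →  a   [R3 at ε]

a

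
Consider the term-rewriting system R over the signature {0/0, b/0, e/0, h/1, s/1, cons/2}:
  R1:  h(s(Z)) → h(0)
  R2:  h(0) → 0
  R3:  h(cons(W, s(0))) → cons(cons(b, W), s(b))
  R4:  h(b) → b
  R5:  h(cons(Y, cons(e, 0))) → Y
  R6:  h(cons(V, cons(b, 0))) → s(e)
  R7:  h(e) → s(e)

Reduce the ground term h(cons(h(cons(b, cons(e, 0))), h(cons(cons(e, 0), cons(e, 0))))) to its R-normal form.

1. h(cons(h(cons(b, cons(e, 0))), h(cons(cons(e, 0), cons(e, 0)))))  →  h(cons(b, h(cons(cons(e, 0), cons(e, 0)))))   [R5 at 1.1]
2. h(cons(b, h(cons(cons(e, 0), cons(e, 0)))))  →  h(cons(b, cons(e, 0)))   [R5 at 1.2]
3. h(cons(b, cons(e, 0)))  →  b   [R5 at ε]

b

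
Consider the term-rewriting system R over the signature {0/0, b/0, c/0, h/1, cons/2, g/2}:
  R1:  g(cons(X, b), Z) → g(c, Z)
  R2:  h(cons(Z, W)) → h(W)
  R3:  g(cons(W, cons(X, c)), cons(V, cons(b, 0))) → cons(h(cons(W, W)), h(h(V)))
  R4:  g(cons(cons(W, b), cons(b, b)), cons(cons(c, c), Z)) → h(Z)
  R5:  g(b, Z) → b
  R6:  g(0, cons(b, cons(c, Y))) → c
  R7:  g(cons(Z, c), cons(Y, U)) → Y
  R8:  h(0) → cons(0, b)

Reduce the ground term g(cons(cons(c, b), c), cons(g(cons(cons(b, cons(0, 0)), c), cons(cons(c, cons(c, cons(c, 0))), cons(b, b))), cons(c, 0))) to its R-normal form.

1. g(cons(cons(c, b), c), cons(g(cons(cons(b, cons(0, 0)), c), cons(cons(c, cons(c, cons(c, 0))), cons(b, b))), cons(c, 0)))  →  g(cons(cons(b, cons(0, 0)), c), cons(cons(c, cons(c, cons(c, 0))), cons(b, b)))   [R7 at ε]
2. g(cons(cons(b, cons(0, 0)), c), cons(cons(c, cons(c, cons(c, 0))), cons(b, b)))  →  cons(c, cons(c, cons(c, 0)))   [R7 at ε]

cons(c, cons(c, cons(c, 0)))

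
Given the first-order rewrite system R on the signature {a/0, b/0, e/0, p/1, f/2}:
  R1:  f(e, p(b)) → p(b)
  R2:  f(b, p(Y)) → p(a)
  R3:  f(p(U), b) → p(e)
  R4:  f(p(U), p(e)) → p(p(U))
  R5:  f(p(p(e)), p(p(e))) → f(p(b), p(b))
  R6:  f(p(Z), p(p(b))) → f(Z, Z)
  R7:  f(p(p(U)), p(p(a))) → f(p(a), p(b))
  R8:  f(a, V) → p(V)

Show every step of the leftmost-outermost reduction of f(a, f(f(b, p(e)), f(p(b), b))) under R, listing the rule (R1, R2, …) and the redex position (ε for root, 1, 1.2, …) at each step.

p(p(p(a)))

1. f(a, f(f(b, p(e)), f(p(b), b)))  →  p(f(f(b, p(e)), f(p(b), b)))   [R8 at ε]
2. p(f(f(b, p(e)), f(p(b), b)))  →  p(f(p(a), f(p(b), b)))   [R2 at 1.1]
3. p(f(p(a), f(p(b), b)))  →  p(f(p(a), p(e)))   [R3 at 1.2]
4. p(f(p(a), p(e)))  →  p(p(p(a)))   [R4 at 1]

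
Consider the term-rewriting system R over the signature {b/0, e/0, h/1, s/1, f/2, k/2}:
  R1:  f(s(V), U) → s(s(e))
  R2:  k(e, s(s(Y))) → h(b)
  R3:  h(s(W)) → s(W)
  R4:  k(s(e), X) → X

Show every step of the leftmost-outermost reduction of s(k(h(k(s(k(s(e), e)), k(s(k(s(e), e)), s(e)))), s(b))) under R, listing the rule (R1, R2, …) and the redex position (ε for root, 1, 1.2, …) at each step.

s(s(b))

1. s(k(h(k(s(k(s(e), e)), k(s(k(s(e), e)), s(e)))), s(b)))  →  s(k(h(k(s(e), k(s(k(s(e), e)), s(e)))), s(b)))   [R4 at 1.1.1.1.1]
2. s(k(h(k(s(e), k(s(k(s(e), e)), s(e)))), s(b)))  →  s(k(h(k(s(k(s(e), e)), s(e))), s(b)))   [R4 at 1.1.1]
3. s(k(h(k(s(k(s(e), e)), s(e))), s(b)))  →  s(k(h(k(s(e), s(e))), s(b)))   [R4 at 1.1.1.1.1]
4. s(k(h(k(s(e), s(e))), s(b)))  →  s(k(h(s(e)), s(b)))   [R4 at 1.1.1]
5. s(k(h(s(e)), s(b)))  →  s(k(s(e), s(b)))   [R3 at 1.1]
6. s(k(s(e), s(b)))  →  s(s(b))   [R4 at 1]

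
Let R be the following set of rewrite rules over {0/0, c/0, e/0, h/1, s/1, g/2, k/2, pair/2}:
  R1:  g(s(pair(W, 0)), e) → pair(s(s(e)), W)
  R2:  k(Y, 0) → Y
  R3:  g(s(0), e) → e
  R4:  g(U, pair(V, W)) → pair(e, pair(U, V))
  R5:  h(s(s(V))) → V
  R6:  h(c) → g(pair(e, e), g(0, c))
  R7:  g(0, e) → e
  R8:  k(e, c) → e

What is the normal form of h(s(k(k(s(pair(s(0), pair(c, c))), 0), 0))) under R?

pair(s(0), pair(c, c))

1. h(s(k(k(s(pair(s(0), pair(c, c))), 0), 0)))  →  h(s(k(s(pair(s(0), pair(c, c))), 0)))   [R2 at 1.1]
2. h(s(k(s(pair(s(0), pair(c, c))), 0)))  →  h(s(s(pair(s(0), pair(c, c)))))   [R2 at 1.1]
3. h(s(s(pair(s(0), pair(c, c)))))  →  pair(s(0), pair(c, c))   [R5 at ε]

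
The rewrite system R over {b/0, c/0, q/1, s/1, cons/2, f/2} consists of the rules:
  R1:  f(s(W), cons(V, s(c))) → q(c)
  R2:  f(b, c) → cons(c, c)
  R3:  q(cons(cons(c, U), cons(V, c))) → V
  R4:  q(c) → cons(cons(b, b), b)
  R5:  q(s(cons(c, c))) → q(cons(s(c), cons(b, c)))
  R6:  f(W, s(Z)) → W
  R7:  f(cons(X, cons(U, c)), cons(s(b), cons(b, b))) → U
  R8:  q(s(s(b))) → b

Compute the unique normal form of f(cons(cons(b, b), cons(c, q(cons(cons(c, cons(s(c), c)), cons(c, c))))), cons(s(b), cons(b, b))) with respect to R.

c

1. f(cons(cons(b, b), cons(c, q(cons(cons(c, cons(s(c), c)), cons(c, c))))), cons(s(b), cons(b, b)))  →  f(cons(cons(b, b), cons(c, c)), cons(s(b), cons(b, b)))   [R3 at 1.2.2]
2. f(cons(cons(b, b), cons(c, c)), cons(s(b), cons(b, b)))  →  c   [R7 at ε]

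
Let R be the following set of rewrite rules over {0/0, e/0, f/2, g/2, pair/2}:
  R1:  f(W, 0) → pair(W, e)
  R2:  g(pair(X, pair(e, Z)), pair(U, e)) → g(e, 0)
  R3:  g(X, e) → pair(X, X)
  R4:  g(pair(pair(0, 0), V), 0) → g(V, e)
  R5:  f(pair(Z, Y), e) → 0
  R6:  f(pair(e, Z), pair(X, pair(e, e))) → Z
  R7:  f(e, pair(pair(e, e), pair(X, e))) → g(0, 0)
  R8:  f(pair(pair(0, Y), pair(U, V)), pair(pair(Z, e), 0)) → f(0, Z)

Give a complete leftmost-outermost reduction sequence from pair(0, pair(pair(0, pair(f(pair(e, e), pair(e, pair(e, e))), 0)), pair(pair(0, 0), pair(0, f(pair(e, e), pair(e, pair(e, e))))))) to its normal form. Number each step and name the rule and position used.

1. pair(0, pair(pair(0, pair(f(pair(e, e), pair(e, pair(e, e))), 0)), pair(pair(0, 0), pair(0, f(pair(e, e), pair(e, pair(e, e)))))))  →  pair(0, pair(pair(0, pair(e, 0)), pair(pair(0, 0), pair(0, f(pair(e, e), pair(e, pair(e, e)))))))   [R6 at 2.1.2.1]
2. pair(0, pair(pair(0, pair(e, 0)), pair(pair(0, 0), pair(0, f(pair(e, e), pair(e, pair(e, e)))))))  →  pair(0, pair(pair(0, pair(e, 0)), pair(pair(0, 0), pair(0, e))))   [R6 at 2.2.2.2]

pair(0, pair(pair(0, pair(e, 0)), pair(pair(0, 0), pair(0, e))))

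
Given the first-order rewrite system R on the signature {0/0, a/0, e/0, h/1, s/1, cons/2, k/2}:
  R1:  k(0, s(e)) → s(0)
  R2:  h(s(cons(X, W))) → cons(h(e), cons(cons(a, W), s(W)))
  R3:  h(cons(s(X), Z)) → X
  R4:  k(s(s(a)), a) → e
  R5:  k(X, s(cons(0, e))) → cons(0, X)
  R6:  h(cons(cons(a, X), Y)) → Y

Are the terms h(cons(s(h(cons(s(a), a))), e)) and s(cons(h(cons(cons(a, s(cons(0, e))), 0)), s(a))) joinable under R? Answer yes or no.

no — NF(t₁) = a, NF(t₂) = s(cons(0, s(a)))

Reduce t₁ = h(cons(s(h(cons(s(a), a))), e)):
1. h(cons(s(h(cons(s(a), a))), e))  →  h(cons(s(a), a))   [R3 at ε]
2. h(cons(s(a), a))  →  a   [R3 at ε]

Reduce t₂ = s(cons(h(cons(cons(a, s(cons(0, e))), 0)), s(a))):
1. s(cons(h(cons(cons(a, s(cons(0, e))), 0)), s(a)))  →  s(cons(0, s(a)))   [R6 at 1.1]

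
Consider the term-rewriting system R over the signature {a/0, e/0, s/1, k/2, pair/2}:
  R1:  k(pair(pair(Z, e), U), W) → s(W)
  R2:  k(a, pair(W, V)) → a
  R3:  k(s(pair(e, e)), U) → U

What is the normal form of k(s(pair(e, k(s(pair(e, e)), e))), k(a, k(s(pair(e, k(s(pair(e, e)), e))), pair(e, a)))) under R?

1. k(s(pair(e, k(s(pair(e, e)), e))), k(a, k(s(pair(e, k(s(pair(e, e)), e))), pair(e, a))))  →  k(s(pair(e, e)), k(a, k(s(pair(e, k(s(pair(e, e)), e))), pair(e, a))))   [R3 at 1.1.2]
2. k(s(pair(e, e)), k(a, k(s(pair(e, k(s(pair(e, e)), e))), pair(e, a))))  →  k(a, k(s(pair(e, k(s(pair(e, e)), e))), pair(e, a)))   [R3 at ε]
3. k(a, k(s(pair(e, k(s(pair(e, e)), e))), pair(e, a)))  →  k(a, k(s(pair(e, e)), pair(e, a)))   [R3 at 2.1.1.2]
4. k(a, k(s(pair(e, e)), pair(e, a)))  →  k(a, pair(e, a))   [R3 at 2]
5. k(a, pair(e, a))  →  a   [R2 at ε]

a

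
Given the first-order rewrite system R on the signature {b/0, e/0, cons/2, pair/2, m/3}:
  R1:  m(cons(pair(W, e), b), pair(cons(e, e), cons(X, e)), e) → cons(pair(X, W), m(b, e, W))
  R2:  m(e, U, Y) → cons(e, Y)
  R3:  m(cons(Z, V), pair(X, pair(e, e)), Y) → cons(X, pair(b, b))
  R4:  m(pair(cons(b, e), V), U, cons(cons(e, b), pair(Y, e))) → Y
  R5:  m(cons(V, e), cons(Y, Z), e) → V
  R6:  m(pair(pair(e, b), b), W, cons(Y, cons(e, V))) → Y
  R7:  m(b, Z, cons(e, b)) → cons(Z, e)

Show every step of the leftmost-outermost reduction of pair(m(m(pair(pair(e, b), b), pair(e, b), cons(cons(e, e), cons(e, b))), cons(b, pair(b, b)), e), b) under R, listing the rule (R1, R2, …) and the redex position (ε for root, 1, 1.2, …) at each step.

1. pair(m(m(pair(pair(e, b), b), pair(e, b), cons(cons(e, e), cons(e, b))), cons(b, pair(b, b)), e), b)  →  pair(m(cons(e, e), cons(b, pair(b, b)), e), b)   [R6 at 1.1]
2. pair(m(cons(e, e), cons(b, pair(b, b)), e), b)  →  pair(e, b)   [R5 at 1]

pair(e, b)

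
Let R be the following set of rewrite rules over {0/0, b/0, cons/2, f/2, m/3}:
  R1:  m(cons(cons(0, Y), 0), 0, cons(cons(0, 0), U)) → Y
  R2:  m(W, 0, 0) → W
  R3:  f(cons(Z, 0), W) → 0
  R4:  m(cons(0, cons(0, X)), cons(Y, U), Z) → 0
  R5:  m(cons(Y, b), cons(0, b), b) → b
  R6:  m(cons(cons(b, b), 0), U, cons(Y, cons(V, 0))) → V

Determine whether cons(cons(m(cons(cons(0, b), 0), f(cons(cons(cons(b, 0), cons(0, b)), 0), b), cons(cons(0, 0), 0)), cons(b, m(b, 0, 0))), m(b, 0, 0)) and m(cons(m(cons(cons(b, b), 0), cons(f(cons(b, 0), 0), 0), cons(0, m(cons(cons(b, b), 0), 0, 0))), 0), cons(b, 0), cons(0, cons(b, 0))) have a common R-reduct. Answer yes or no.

no — NF(t₁) = cons(cons(b, cons(b, b)), b), NF(t₂) = b

Reduce t₁ = cons(cons(m(cons(cons(0, b), 0), f(cons(cons(cons(b, 0), cons(0, b)), 0), b), cons(cons(0, 0), 0)), cons(b, m(b, 0, 0))), m(b, 0, 0)):
1. cons(cons(m(cons(cons(0, b), 0), f(cons(cons(cons(b, 0), cons(0, b)), 0), b), cons(cons(0, 0), 0)), cons(b, m(b, 0, 0))), m(b, 0, 0))  →  cons(cons(m(cons(cons(0, b), 0), 0, cons(cons(0, 0), 0)), cons(b, m(b, 0, 0))), m(b, 0, 0))   [R3 at 1.1.2]
2. cons(cons(m(cons(cons(0, b), 0), 0, cons(cons(0, 0), 0)), cons(b, m(b, 0, 0))), m(b, 0, 0))  →  cons(cons(b, cons(b, m(b, 0, 0))), m(b, 0, 0))   [R1 at 1.1]
3. cons(cons(b, cons(b, m(b, 0, 0))), m(b, 0, 0))  →  cons(cons(b, cons(b, b)), m(b, 0, 0))   [R2 at 1.2.2]
4. cons(cons(b, cons(b, b)), m(b, 0, 0))  →  cons(cons(b, cons(b, b)), b)   [R2 at 2]

Reduce t₂ = m(cons(m(cons(cons(b, b), 0), cons(f(cons(b, 0), 0), 0), cons(0, m(cons(cons(b, b), 0), 0, 0))), 0), cons(b, 0), cons(0, cons(b, 0))):
1. m(cons(m(cons(cons(b, b), 0), cons(f(cons(b, 0), 0), 0), cons(0, m(cons(cons(b, b), 0), 0, 0))), 0), cons(b, 0), cons(0, cons(b, 0)))  →  m(cons(m(cons(cons(b, b), 0), cons(0, 0), cons(0, m(cons(cons(b, b), 0), 0, 0))), 0), cons(b, 0), cons(0, cons(b, 0)))   [R3 at 1.1.2.1]
2. m(cons(m(cons(cons(b, b), 0), cons(0, 0), cons(0, m(cons(cons(b, b), 0), 0, 0))), 0), cons(b, 0), cons(0, cons(b, 0)))  →  m(cons(m(cons(cons(b, b), 0), cons(0, 0), cons(0, cons(cons(b, b), 0))), 0), cons(b, 0), cons(0, cons(b, 0)))   [R2 at 1.1.3.2]
3. m(cons(m(cons(cons(b, b), 0), cons(0, 0), cons(0, cons(cons(b, b), 0))), 0), cons(b, 0), cons(0, cons(b, 0)))  →  m(cons(cons(b, b), 0), cons(b, 0), cons(0, cons(b, 0)))   [R6 at 1.1]
4. m(cons(cons(b, b), 0), cons(b, 0), cons(0, cons(b, 0)))  →  b   [R6 at ε]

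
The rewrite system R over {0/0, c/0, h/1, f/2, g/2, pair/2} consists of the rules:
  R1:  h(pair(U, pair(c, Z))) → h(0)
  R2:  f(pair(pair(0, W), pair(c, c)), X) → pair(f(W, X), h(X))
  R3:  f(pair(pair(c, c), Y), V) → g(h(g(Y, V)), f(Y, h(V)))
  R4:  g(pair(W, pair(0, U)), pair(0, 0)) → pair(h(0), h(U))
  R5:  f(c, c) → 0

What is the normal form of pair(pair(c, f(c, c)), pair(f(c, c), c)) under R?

1. pair(pair(c, f(c, c)), pair(f(c, c), c))  →  pair(pair(c, 0), pair(f(c, c), c))   [R5 at 1.2]
2. pair(pair(c, 0), pair(f(c, c), c))  →  pair(pair(c, 0), pair(0, c))   [R5 at 2.1]

pair(pair(c, 0), pair(0, c))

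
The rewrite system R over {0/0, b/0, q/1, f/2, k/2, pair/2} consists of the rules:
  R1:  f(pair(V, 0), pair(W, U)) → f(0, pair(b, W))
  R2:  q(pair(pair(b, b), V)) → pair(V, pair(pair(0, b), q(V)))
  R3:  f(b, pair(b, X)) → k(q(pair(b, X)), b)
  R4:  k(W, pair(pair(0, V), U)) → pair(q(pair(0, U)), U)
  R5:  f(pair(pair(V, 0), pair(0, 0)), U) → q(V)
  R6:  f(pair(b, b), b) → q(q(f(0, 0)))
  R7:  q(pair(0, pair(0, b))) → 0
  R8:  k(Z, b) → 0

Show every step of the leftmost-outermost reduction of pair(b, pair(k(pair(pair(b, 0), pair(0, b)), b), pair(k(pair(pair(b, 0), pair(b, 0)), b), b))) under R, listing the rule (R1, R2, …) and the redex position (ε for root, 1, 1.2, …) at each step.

1. pair(b, pair(k(pair(pair(b, 0), pair(0, b)), b), pair(k(pair(pair(b, 0), pair(b, 0)), b), b)))  →  pair(b, pair(0, pair(k(pair(pair(b, 0), pair(b, 0)), b), b)))   [R8 at 2.1]
2. pair(b, pair(0, pair(k(pair(pair(b, 0), pair(b, 0)), b), b)))  →  pair(b, pair(0, pair(0, b)))   [R8 at 2.2.1]

pair(b, pair(0, pair(0, b)))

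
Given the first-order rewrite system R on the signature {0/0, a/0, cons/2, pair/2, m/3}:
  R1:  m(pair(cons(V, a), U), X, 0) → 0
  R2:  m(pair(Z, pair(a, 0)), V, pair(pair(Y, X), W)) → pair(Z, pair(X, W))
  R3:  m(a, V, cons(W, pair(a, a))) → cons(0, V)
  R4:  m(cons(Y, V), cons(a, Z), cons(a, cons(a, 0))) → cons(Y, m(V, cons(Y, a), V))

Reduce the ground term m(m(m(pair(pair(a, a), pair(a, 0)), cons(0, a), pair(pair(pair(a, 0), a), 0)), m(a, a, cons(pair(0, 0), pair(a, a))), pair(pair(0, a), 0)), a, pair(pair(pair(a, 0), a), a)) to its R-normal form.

pair(pair(a, a), pair(a, a))

1. m(m(m(pair(pair(a, a), pair(a, 0)), cons(0, a), pair(pair(pair(a, 0), a), 0)), m(a, a, cons(pair(0, 0), pair(a, a))), pair(pair(0, a), 0)), a, pair(pair(pair(a, 0), a), a))  →  m(m(pair(pair(a, a), pair(a, 0)), m(a, a, cons(pair(0, 0), pair(a, a))), pair(pair(0, a), 0)), a, pair(pair(pair(a, 0), a), a))   [R2 at 1.1]
2. m(m(pair(pair(a, a), pair(a, 0)), m(a, a, cons(pair(0, 0), pair(a, a))), pair(pair(0, a), 0)), a, pair(pair(pair(a, 0), a), a))  →  m(pair(pair(a, a), pair(a, 0)), a, pair(pair(pair(a, 0), a), a))   [R2 at 1]
3. m(pair(pair(a, a), pair(a, 0)), a, pair(pair(pair(a, 0), a), a))  →  pair(pair(a, a), pair(a, a))   [R2 at ε]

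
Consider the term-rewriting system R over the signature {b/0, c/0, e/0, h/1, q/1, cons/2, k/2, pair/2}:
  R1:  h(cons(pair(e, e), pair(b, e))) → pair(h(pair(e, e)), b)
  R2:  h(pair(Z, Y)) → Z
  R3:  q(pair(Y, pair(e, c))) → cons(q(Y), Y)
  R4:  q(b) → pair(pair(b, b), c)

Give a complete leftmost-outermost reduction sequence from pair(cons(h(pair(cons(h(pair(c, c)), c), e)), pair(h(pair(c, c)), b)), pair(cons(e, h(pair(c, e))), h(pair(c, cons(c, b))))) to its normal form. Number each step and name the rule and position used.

pair(cons(cons(c, c), pair(c, b)), pair(cons(e, c), c))

1. pair(cons(h(pair(cons(h(pair(c, c)), c), e)), pair(h(pair(c, c)), b)), pair(cons(e, h(pair(c, e))), h(pair(c, cons(c, b)))))  →  pair(cons(cons(h(pair(c, c)), c), pair(h(pair(c, c)), b)), pair(cons(e, h(pair(c, e))), h(pair(c, cons(c, b)))))   [R2 at 1.1]
2. pair(cons(cons(h(pair(c, c)), c), pair(h(pair(c, c)), b)), pair(cons(e, h(pair(c, e))), h(pair(c, cons(c, b)))))  →  pair(cons(cons(c, c), pair(h(pair(c, c)), b)), pair(cons(e, h(pair(c, e))), h(pair(c, cons(c, b)))))   [R2 at 1.1.1]
3. pair(cons(cons(c, c), pair(h(pair(c, c)), b)), pair(cons(e, h(pair(c, e))), h(pair(c, cons(c, b)))))  →  pair(cons(cons(c, c), pair(c, b)), pair(cons(e, h(pair(c, e))), h(pair(c, cons(c, b)))))   [R2 at 1.2.1]
4. pair(cons(cons(c, c), pair(c, b)), pair(cons(e, h(pair(c, e))), h(pair(c, cons(c, b)))))  →  pair(cons(cons(c, c), pair(c, b)), pair(cons(e, c), h(pair(c, cons(c, b)))))   [R2 at 2.1.2]
5. pair(cons(cons(c, c), pair(c, b)), pair(cons(e, c), h(pair(c, cons(c, b)))))  →  pair(cons(cons(c, c), pair(c, b)), pair(cons(e, c), c))   [R2 at 2.2]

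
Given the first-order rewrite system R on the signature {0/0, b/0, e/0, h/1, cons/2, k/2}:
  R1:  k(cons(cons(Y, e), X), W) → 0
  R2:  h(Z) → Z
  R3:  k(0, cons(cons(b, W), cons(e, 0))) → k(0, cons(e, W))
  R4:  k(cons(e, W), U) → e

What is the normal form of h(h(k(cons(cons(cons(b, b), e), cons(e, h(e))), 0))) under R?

0

1. h(h(k(cons(cons(cons(b, b), e), cons(e, h(e))), 0)))  →  h(k(cons(cons(cons(b, b), e), cons(e, h(e))), 0))   [R2 at ε]
2. h(k(cons(cons(cons(b, b), e), cons(e, h(e))), 0))  →  k(cons(cons(cons(b, b), e), cons(e, h(e))), 0)   [R2 at ε]
3. k(cons(cons(cons(b, b), e), cons(e, h(e))), 0)  →  0   [R1 at ε]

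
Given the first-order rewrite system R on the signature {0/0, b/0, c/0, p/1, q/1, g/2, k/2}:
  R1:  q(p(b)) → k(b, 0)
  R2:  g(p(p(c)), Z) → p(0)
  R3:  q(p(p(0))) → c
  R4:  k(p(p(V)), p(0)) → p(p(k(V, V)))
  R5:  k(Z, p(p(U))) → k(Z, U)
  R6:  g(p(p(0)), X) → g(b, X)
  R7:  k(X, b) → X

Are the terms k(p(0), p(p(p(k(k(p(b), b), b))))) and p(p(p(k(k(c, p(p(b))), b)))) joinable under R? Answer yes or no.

no — NF(t₁) = p(0), NF(t₂) = p(p(p(c)))

Reduce t₁ = k(p(0), p(p(p(k(k(p(b), b), b))))):
1. k(p(0), p(p(p(k(k(p(b), b), b)))))  →  k(p(0), p(k(k(p(b), b), b)))   [R5 at ε]
2. k(p(0), p(k(k(p(b), b), b)))  →  k(p(0), p(k(p(b), b)))   [R7 at 2.1]
3. k(p(0), p(k(p(b), b)))  →  k(p(0), p(p(b)))   [R7 at 2.1]
4. k(p(0), p(p(b)))  →  k(p(0), b)   [R5 at ε]
5. k(p(0), b)  →  p(0)   [R7 at ε]

Reduce t₂ = p(p(p(k(k(c, p(p(b))), b)))):
1. p(p(p(k(k(c, p(p(b))), b))))  →  p(p(p(k(c, p(p(b))))))   [R7 at 1.1.1]
2. p(p(p(k(c, p(p(b))))))  →  p(p(p(k(c, b))))   [R5 at 1.1.1]
3. p(p(p(k(c, b))))  →  p(p(p(c)))   [R7 at 1.1.1]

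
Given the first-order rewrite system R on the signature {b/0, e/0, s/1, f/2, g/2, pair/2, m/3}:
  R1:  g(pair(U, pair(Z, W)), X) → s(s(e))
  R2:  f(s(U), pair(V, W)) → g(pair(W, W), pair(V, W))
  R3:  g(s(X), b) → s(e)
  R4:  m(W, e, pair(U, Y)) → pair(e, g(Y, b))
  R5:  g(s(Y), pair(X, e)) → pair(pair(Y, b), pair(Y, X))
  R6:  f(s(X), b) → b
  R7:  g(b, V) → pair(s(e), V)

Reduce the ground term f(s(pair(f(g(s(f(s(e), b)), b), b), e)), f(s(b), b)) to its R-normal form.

1. f(s(pair(f(g(s(f(s(e), b)), b), b), e)), f(s(b), b))  →  f(s(pair(f(s(e), b), e)), f(s(b), b))   [R3 at 1.1.1.1]
2. f(s(pair(f(s(e), b), e)), f(s(b), b))  →  f(s(pair(b, e)), f(s(b), b))   [R6 at 1.1.1]
3. f(s(pair(b, e)), f(s(b), b))  →  f(s(pair(b, e)), b)   [R6 at 2]
4. f(s(pair(b, e)), b)  →  b   [R6 at ε]

b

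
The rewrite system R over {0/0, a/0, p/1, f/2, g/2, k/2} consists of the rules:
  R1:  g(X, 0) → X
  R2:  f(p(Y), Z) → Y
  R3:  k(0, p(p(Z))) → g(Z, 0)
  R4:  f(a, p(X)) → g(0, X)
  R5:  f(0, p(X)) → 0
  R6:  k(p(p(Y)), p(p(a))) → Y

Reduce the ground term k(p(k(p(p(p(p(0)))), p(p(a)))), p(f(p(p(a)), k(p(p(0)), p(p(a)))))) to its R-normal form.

p(0)

1. k(p(k(p(p(p(p(0)))), p(p(a)))), p(f(p(p(a)), k(p(p(0)), p(p(a))))))  →  k(p(p(p(0))), p(f(p(p(a)), k(p(p(0)), p(p(a))))))   [R6 at 1.1]
2. k(p(p(p(0))), p(f(p(p(a)), k(p(p(0)), p(p(a))))))  →  k(p(p(p(0))), p(p(a)))   [R2 at 2.1]
3. k(p(p(p(0))), p(p(a)))  →  p(0)   [R6 at ε]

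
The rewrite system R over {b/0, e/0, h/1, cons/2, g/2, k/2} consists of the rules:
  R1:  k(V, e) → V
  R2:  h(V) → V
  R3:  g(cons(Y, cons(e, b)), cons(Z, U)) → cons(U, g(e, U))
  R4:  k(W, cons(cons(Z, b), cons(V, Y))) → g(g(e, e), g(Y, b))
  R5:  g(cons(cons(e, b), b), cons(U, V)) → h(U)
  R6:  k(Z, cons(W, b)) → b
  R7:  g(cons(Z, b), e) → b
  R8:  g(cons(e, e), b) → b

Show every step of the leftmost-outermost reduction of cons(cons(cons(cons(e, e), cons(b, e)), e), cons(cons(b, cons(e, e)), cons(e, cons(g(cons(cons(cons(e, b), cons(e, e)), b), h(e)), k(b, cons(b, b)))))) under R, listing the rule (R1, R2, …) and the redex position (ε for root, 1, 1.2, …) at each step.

cons(cons(cons(cons(e, e), cons(b, e)), e), cons(cons(b, cons(e, e)), cons(e, cons(b, b))))

1. cons(cons(cons(cons(e, e), cons(b, e)), e), cons(cons(b, cons(e, e)), cons(e, cons(g(cons(cons(cons(e, b), cons(e, e)), b), h(e)), k(b, cons(b, b))))))  →  cons(cons(cons(cons(e, e), cons(b, e)), e), cons(cons(b, cons(e, e)), cons(e, cons(g(cons(cons(cons(e, b), cons(e, e)), b), e), k(b, cons(b, b))))))   [R2 at 2.2.2.1.2]
2. cons(cons(cons(cons(e, e), cons(b, e)), e), cons(cons(b, cons(e, e)), cons(e, cons(g(cons(cons(cons(e, b), cons(e, e)), b), e), k(b, cons(b, b))))))  →  cons(cons(cons(cons(e, e), cons(b, e)), e), cons(cons(b, cons(e, e)), cons(e, cons(b, k(b, cons(b, b))))))   [R7 at 2.2.2.1]
3. cons(cons(cons(cons(e, e), cons(b, e)), e), cons(cons(b, cons(e, e)), cons(e, cons(b, k(b, cons(b, b))))))  →  cons(cons(cons(cons(e, e), cons(b, e)), e), cons(cons(b, cons(e, e)), cons(e, cons(b, b))))   [R6 at 2.2.2.2]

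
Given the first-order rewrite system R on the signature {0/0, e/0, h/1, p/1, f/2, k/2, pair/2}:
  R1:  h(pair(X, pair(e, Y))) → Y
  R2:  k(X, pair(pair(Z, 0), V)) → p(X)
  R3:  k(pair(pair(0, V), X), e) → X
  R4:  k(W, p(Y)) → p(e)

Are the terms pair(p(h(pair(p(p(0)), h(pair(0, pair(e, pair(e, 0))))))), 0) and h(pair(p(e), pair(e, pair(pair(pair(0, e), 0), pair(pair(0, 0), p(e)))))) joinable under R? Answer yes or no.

no — NF(t₁) = pair(p(0), 0), NF(t₂) = pair(pair(pair(0, e), 0), pair(pair(0, 0), p(e)))

Reduce t₁ = pair(p(h(pair(p(p(0)), h(pair(0, pair(e, pair(e, 0))))))), 0):
1. pair(p(h(pair(p(p(0)), h(pair(0, pair(e, pair(e, 0))))))), 0)  →  pair(p(h(pair(p(p(0)), pair(e, 0)))), 0)   [R1 at 1.1.1.2]
2. pair(p(h(pair(p(p(0)), pair(e, 0)))), 0)  →  pair(p(0), 0)   [R1 at 1.1]

Reduce t₂ = h(pair(p(e), pair(e, pair(pair(pair(0, e), 0), pair(pair(0, 0), p(e)))))):
1. h(pair(p(e), pair(e, pair(pair(pair(0, e), 0), pair(pair(0, 0), p(e))))))  →  pair(pair(pair(0, e), 0), pair(pair(0, 0), p(e)))   [R1 at ε]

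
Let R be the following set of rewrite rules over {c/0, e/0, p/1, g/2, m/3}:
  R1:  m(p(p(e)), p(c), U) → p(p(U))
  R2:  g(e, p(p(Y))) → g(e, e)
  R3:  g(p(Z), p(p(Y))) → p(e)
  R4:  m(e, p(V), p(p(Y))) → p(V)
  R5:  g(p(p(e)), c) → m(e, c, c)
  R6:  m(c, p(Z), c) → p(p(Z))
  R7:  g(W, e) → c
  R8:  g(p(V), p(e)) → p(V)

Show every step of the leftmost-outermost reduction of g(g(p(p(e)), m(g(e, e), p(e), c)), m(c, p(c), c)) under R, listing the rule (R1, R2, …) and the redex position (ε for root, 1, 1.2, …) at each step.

1. g(g(p(p(e)), m(g(e, e), p(e), c)), m(c, p(c), c))  →  g(g(p(p(e)), m(c, p(e), c)), m(c, p(c), c))   [R7 at 1.2.1]
2. g(g(p(p(e)), m(c, p(e), c)), m(c, p(c), c))  →  g(g(p(p(e)), p(p(e))), m(c, p(c), c))   [R6 at 1.2]
3. g(g(p(p(e)), p(p(e))), m(c, p(c), c))  →  g(p(e), m(c, p(c), c))   [R3 at 1]
4. g(p(e), m(c, p(c), c))  →  g(p(e), p(p(c)))   [R6 at 2]
5. g(p(e), p(p(c)))  →  p(e)   [R3 at ε]

p(e)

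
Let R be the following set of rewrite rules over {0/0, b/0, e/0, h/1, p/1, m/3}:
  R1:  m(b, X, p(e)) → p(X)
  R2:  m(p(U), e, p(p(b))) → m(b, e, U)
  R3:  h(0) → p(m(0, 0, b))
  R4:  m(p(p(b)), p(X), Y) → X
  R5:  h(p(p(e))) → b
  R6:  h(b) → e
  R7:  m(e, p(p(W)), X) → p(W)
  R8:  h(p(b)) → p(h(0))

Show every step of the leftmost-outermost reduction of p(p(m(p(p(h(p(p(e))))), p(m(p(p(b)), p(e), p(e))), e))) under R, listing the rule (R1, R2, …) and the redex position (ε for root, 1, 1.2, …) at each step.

p(p(e))

1. p(p(m(p(p(h(p(p(e))))), p(m(p(p(b)), p(e), p(e))), e)))  →  p(p(m(p(p(b)), p(m(p(p(b)), p(e), p(e))), e)))   [R5 at 1.1.1.1.1]
2. p(p(m(p(p(b)), p(m(p(p(b)), p(e), p(e))), e)))  →  p(p(m(p(p(b)), p(e), p(e))))   [R4 at 1.1]
3. p(p(m(p(p(b)), p(e), p(e))))  →  p(p(e))   [R4 at 1.1]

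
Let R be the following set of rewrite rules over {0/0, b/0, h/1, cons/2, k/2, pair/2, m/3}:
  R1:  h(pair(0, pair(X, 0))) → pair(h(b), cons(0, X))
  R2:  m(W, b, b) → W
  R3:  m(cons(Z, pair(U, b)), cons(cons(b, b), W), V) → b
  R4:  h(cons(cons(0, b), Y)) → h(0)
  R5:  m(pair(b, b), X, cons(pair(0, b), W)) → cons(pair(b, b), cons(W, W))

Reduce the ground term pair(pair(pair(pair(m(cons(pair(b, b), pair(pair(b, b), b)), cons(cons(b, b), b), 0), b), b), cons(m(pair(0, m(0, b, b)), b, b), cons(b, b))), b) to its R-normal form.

1. pair(pair(pair(pair(m(cons(pair(b, b), pair(pair(b, b), b)), cons(cons(b, b), b), 0), b), b), cons(m(pair(0, m(0, b, b)), b, b), cons(b, b))), b)  →  pair(pair(pair(pair(b, b), b), cons(m(pair(0, m(0, b, b)), b, b), cons(b, b))), b)   [R3 at 1.1.1.1]
2. pair(pair(pair(pair(b, b), b), cons(m(pair(0, m(0, b, b)), b, b), cons(b, b))), b)  →  pair(pair(pair(pair(b, b), b), cons(pair(0, m(0, b, b)), cons(b, b))), b)   [R2 at 1.2.1]
3. pair(pair(pair(pair(b, b), b), cons(pair(0, m(0, b, b)), cons(b, b))), b)  →  pair(pair(pair(pair(b, b), b), cons(pair(0, 0), cons(b, b))), b)   [R2 at 1.2.1.2]

pair(pair(pair(pair(b, b), b), cons(pair(0, 0), cons(b, b))), b)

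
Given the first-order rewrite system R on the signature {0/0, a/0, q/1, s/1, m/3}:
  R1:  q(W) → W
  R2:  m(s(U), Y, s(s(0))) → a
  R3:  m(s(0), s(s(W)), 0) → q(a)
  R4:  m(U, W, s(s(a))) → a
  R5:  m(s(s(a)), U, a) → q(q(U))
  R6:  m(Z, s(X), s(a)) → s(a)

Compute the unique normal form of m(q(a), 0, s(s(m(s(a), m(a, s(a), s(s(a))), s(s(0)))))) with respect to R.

1. m(q(a), 0, s(s(m(s(a), m(a, s(a), s(s(a))), s(s(0))))))  →  m(a, 0, s(s(m(s(a), m(a, s(a), s(s(a))), s(s(0))))))   [R1 at 1]
2. m(a, 0, s(s(m(s(a), m(a, s(a), s(s(a))), s(s(0))))))  →  m(a, 0, s(s(a)))   [R2 at 3.1.1]
3. m(a, 0, s(s(a)))  →  a   [R4 at ε]

a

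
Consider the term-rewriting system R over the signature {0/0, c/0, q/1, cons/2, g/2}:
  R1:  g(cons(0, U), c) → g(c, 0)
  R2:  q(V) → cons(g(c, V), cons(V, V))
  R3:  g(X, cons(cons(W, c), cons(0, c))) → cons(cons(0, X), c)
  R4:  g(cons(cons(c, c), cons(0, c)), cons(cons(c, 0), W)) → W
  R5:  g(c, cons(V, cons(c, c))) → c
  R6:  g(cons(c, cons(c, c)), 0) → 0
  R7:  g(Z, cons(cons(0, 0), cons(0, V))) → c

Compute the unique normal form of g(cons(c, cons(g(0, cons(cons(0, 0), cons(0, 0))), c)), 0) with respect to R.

1. g(cons(c, cons(g(0, cons(cons(0, 0), cons(0, 0))), c)), 0)  →  g(cons(c, cons(c, c)), 0)   [R7 at 1.2.1]
2. g(cons(c, cons(c, c)), 0)  →  0   [R6 at ε]

0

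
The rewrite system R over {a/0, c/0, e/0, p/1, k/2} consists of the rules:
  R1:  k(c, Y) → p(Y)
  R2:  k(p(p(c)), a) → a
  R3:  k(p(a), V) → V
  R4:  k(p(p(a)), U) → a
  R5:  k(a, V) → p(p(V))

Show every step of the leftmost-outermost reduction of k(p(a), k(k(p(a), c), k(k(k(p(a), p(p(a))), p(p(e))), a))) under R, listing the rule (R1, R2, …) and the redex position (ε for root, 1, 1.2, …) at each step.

1. k(p(a), k(k(p(a), c), k(k(k(p(a), p(p(a))), p(p(e))), a)))  →  k(k(p(a), c), k(k(k(p(a), p(p(a))), p(p(e))), a))   [R3 at ε]
2. k(k(p(a), c), k(k(k(p(a), p(p(a))), p(p(e))), a))  →  k(c, k(k(k(p(a), p(p(a))), p(p(e))), a))   [R3 at 1]
3. k(c, k(k(k(p(a), p(p(a))), p(p(e))), a))  →  p(k(k(k(p(a), p(p(a))), p(p(e))), a))   [R1 at ε]
4. p(k(k(k(p(a), p(p(a))), p(p(e))), a))  →  p(k(k(p(p(a)), p(p(e))), a))   [R3 at 1.1.1]
5. p(k(k(p(p(a)), p(p(e))), a))  →  p(k(a, a))   [R4 at 1.1]
6. p(k(a, a))  →  p(p(p(a)))   [R5 at 1]

p(p(p(a)))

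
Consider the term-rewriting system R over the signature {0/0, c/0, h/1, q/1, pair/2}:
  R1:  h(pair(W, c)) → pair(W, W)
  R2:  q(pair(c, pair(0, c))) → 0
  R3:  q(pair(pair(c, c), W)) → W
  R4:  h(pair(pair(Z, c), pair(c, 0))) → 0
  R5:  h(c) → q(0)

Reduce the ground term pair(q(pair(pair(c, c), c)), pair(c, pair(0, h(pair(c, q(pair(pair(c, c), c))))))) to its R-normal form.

pair(c, pair(c, pair(0, pair(c, c))))

1. pair(q(pair(pair(c, c), c)), pair(c, pair(0, h(pair(c, q(pair(pair(c, c), c)))))))  →  pair(c, pair(c, pair(0, h(pair(c, q(pair(pair(c, c), c)))))))   [R3 at 1]
2. pair(c, pair(c, pair(0, h(pair(c, q(pair(pair(c, c), c)))))))  →  pair(c, pair(c, pair(0, h(pair(c, c)))))   [R3 at 2.2.2.1.2]
3. pair(c, pair(c, pair(0, h(pair(c, c)))))  →  pair(c, pair(c, pair(0, pair(c, c))))   [R1 at 2.2.2]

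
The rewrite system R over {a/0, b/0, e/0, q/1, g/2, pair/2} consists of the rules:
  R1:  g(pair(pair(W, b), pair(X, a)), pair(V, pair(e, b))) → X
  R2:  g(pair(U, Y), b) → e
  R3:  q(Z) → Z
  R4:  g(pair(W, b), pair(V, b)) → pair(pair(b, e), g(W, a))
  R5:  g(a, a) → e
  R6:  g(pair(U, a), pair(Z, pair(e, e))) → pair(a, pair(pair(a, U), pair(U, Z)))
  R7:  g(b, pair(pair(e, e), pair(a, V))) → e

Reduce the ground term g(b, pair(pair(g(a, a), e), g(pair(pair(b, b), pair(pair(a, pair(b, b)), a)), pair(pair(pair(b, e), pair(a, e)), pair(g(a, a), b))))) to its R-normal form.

e

1. g(b, pair(pair(g(a, a), e), g(pair(pair(b, b), pair(pair(a, pair(b, b)), a)), pair(pair(pair(b, e), pair(a, e)), pair(g(a, a), b)))))  →  g(b, pair(pair(e, e), g(pair(pair(b, b), pair(pair(a, pair(b, b)), a)), pair(pair(pair(b, e), pair(a, e)), pair(g(a, a), b)))))   [R5 at 2.1.1]
2. g(b, pair(pair(e, e), g(pair(pair(b, b), pair(pair(a, pair(b, b)), a)), pair(pair(pair(b, e), pair(a, e)), pair(g(a, a), b)))))  →  g(b, pair(pair(e, e), g(pair(pair(b, b), pair(pair(a, pair(b, b)), a)), pair(pair(pair(b, e), pair(a, e)), pair(e, b)))))   [R5 at 2.2.2.2.1]
3. g(b, pair(pair(e, e), g(pair(pair(b, b), pair(pair(a, pair(b, b)), a)), pair(pair(pair(b, e), pair(a, e)), pair(e, b)))))  →  g(b, pair(pair(e, e), pair(a, pair(b, b))))   [R1 at 2.2]
4. g(b, pair(pair(e, e), pair(a, pair(b, b))))  →  e   [R7 at ε]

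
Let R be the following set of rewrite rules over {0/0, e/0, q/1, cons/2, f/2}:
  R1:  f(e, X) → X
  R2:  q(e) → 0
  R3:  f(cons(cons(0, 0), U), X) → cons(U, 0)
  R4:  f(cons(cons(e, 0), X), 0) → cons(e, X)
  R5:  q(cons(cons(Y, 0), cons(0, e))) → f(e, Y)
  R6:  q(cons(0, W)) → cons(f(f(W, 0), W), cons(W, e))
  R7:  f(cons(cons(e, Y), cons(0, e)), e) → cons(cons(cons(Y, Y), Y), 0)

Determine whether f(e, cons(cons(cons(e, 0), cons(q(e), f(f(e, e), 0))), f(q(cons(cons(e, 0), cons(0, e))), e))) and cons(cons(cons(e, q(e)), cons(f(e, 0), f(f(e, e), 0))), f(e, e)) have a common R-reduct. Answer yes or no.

yes — NF(t₁) = cons(cons(cons(e, 0), cons(0, 0)), e), NF(t₂) = cons(cons(cons(e, 0), cons(0, 0)), e)

Reduce t₁ = f(e, cons(cons(cons(e, 0), cons(q(e), f(f(e, e), 0))), f(q(cons(cons(e, 0), cons(0, e))), e))):
1. f(e, cons(cons(cons(e, 0), cons(q(e), f(f(e, e), 0))), f(q(cons(cons(e, 0), cons(0, e))), e)))  →  cons(cons(cons(e, 0), cons(q(e), f(f(e, e), 0))), f(q(cons(cons(e, 0), cons(0, e))), e))   [R1 at ε]
2. cons(cons(cons(e, 0), cons(q(e), f(f(e, e), 0))), f(q(cons(cons(e, 0), cons(0, e))), e))  →  cons(cons(cons(e, 0), cons(0, f(f(e, e), 0))), f(q(cons(cons(e, 0), cons(0, e))), e))   [R2 at 1.2.1]
3. cons(cons(cons(e, 0), cons(0, f(f(e, e), 0))), f(q(cons(cons(e, 0), cons(0, e))), e))  →  cons(cons(cons(e, 0), cons(0, f(e, 0))), f(q(cons(cons(e, 0), cons(0, e))), e))   [R1 at 1.2.2.1]
4. cons(cons(cons(e, 0), cons(0, f(e, 0))), f(q(cons(cons(e, 0), cons(0, e))), e))  →  cons(cons(cons(e, 0), cons(0, 0)), f(q(cons(cons(e, 0), cons(0, e))), e))   [R1 at 1.2.2]
5. cons(cons(cons(e, 0), cons(0, 0)), f(q(cons(cons(e, 0), cons(0, e))), e))  →  cons(cons(cons(e, 0), cons(0, 0)), f(f(e, e), e))   [R5 at 2.1]
6. cons(cons(cons(e, 0), cons(0, 0)), f(f(e, e), e))  →  cons(cons(cons(e, 0), cons(0, 0)), f(e, e))   [R1 at 2.1]
7. cons(cons(cons(e, 0), cons(0, 0)), f(e, e))  →  cons(cons(cons(e, 0), cons(0, 0)), e)   [R1 at 2]

Reduce t₂ = cons(cons(cons(e, q(e)), cons(f(e, 0), f(f(e, e), 0))), f(e, e)):
1. cons(cons(cons(e, q(e)), cons(f(e, 0), f(f(e, e), 0))), f(e, e))  →  cons(cons(cons(e, 0), cons(f(e, 0), f(f(e, e), 0))), f(e, e))   [R2 at 1.1.2]
2. cons(cons(cons(e, 0), cons(f(e, 0), f(f(e, e), 0))), f(e, e))  →  cons(cons(cons(e, 0), cons(0, f(f(e, e), 0))), f(e, e))   [R1 at 1.2.1]
3. cons(cons(cons(e, 0), cons(0, f(f(e, e), 0))), f(e, e))  →  cons(cons(cons(e, 0), cons(0, f(e, 0))), f(e, e))   [R1 at 1.2.2.1]
4. cons(cons(cons(e, 0), cons(0, f(e, 0))), f(e, e))  →  cons(cons(cons(e, 0), cons(0, 0)), f(e, e))   [R1 at 1.2.2]
5. cons(cons(cons(e, 0), cons(0, 0)), f(e, e))  →  cons(cons(cons(e, 0), cons(0, 0)), e)   [R1 at 2]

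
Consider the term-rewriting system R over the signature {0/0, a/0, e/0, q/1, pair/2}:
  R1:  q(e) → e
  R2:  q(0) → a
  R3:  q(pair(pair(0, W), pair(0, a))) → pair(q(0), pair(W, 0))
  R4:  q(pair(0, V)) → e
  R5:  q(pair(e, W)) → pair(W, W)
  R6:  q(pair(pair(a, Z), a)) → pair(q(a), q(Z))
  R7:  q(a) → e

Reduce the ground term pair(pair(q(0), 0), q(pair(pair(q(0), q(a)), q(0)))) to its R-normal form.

1. pair(pair(q(0), 0), q(pair(pair(q(0), q(a)), q(0))))  →  pair(pair(a, 0), q(pair(pair(q(0), q(a)), q(0))))   [R2 at 1.1]
2. pair(pair(a, 0), q(pair(pair(q(0), q(a)), q(0))))  →  pair(pair(a, 0), q(pair(pair(a, q(a)), q(0))))   [R2 at 2.1.1.1]
3. pair(pair(a, 0), q(pair(pair(a, q(a)), q(0))))  →  pair(pair(a, 0), q(pair(pair(a, e), q(0))))   [R7 at 2.1.1.2]
4. pair(pair(a, 0), q(pair(pair(a, e), q(0))))  →  pair(pair(a, 0), q(pair(pair(a, e), a)))   [R2 at 2.1.2]
5. pair(pair(a, 0), q(pair(pair(a, e), a)))  →  pair(pair(a, 0), pair(q(a), q(e)))   [R6 at 2]
6. pair(pair(a, 0), pair(q(a), q(e)))  →  pair(pair(a, 0), pair(e, q(e)))   [R7 at 2.1]
7. pair(pair(a, 0), pair(e, q(e)))  →  pair(pair(a, 0), pair(e, e))   [R1 at 2.2]

pair(pair(a, 0), pair(e, e))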